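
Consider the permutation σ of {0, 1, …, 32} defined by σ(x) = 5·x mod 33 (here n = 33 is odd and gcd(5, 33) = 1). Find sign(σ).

Start at x=14: 14 → 4 → 20 → 1 → 5 → 25 → 26 → … (one orbit).
π_5 has 6 disjoint cycles with lengths [10, 10, 5, 5, 2, 1] on {0,…,32}.
n − c = 33 − 6 = 27; sign = (−1)^27 = -1.
Check: (5/33) = -1 by Zolotarev.

-1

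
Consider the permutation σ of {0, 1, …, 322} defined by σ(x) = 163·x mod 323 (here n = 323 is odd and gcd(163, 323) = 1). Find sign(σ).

Trace 1: π^k(1) = [1, 163, 83, 286, 106, 159, 77] for k=0..6.
Cycle lengths of π_163 on ℤ/323ℤ: [48, 48, 48, 48, 48, 48, 16, 3, 3, 3, 3, 3, 3, 1]; 14 cycles in total.
14 cycles on 323: each ℓ→(−1)^(ℓ−1), product (−1)^309 = -1.

-1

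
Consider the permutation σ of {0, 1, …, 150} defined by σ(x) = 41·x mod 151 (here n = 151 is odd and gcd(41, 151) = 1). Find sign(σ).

Start at x=83: 83 → 81 → 150 → 110 → 131 → 86 → 53 → … (one orbit).
π_41 has 4 disjoint cycles with lengths [50, 50, 50, 1] on {0,…,150}.
Σ(ℓ_i−1) = 151−4 = 147; sign = (−1)^147 = -1.

-1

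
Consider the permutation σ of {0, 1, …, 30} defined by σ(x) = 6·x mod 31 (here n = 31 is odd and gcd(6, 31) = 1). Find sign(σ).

-1

Start at x=30: 30 → 25 → 26 → 1 → 6 → 5 → 30 (one orbit).
Decompose π into cycles: lengths [6, 6, 6, 6, 6, 1] (6 cycles, including the fixed point 0).
With 6 cycles on 31 points, sign = (−1)^{31−6} = -1.
Via Zolotarev, sign(π_{6}) = (6|31) = -1.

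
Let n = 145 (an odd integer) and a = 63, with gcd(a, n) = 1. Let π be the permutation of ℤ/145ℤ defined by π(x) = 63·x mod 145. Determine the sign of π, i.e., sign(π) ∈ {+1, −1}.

Start at x=67: 67 → 16 → 138 → 139 → 57 → 111 → 33 → … (one orbit).
Cycle type of π: 28×4 + 14×2 + 4 + 1; total 8 cycles.
With 8 cycles on 145 points, sign = (−1)^{145−8} = -1.

-1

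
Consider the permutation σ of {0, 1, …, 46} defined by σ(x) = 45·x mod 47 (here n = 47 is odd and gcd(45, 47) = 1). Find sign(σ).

-1

Start at x=2: 2 → 43 → 8 → 31 → 32 → 30 → 34 → … (one orbit).
2 cycles of lengths [46, 1].
With 2 cycles on 47 points, sign = (−1)^{47−2} = -1.
Check: (45/47) = -1 by Zolotarev.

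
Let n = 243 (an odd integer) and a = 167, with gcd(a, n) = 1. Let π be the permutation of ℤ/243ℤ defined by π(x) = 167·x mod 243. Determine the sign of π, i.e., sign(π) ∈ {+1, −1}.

-1

Trace 23: π^k(23) = [23, 196, 170, 202, 200, 109, 221] for k=0..6.
The orbit structure of x ↦ 167x mod 243: 6 orbits of sizes [162, 54, 18, 6, 2, 1].
n − c = 243 − 6 = 237; sign = (−1)^237 = -1.
Via Zolotarev, sign(π_{167}) = (167|243) = -1.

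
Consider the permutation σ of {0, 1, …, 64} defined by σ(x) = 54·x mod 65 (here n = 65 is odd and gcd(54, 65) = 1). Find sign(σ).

Start at x=44: 44 → 36 → 59 → 1 → 54 → 56 → 34 → … (one orbit).
The orbit structure of x ↦ 54x mod 65: 8 orbits of sizes [12, 12, 12, 12, 12, 2, 2, 1].
Σ(ℓ_i−1) = 65−8 = 57; sign = (−1)^57 = -1.
Check: (54/65) = -1 by Zolotarev.

-1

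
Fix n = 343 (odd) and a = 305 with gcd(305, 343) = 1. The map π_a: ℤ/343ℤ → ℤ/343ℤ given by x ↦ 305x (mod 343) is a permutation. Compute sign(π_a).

+1

Trace 274: π^k(274) = [274, 221, 177, 134, 53, 44, 43] for k=0..6.
Cycle type of π: 147×2 + 21×2 + 3×2 + 1; total 7 cycles.
With 7 cycles on 343 points, sign = (−1)^{343−7} = +1.
Via Zolotarev, sign(π_{305}) = (305|343) = +1.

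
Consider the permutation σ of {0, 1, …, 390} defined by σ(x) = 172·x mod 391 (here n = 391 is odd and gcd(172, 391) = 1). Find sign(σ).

-1

Trace 50: π^k(50) = [50, 389, 47, 264, 52, 342, 174] for k=0..6.
8 cycles of lengths [88, 88, 88, 88, 22, 8, 8, 1].
391 − 8 = 383 transpositions; sign(π) = (−1)^383 = -1.
Via Zolotarev, sign(π_{172}) = (172|391) = -1.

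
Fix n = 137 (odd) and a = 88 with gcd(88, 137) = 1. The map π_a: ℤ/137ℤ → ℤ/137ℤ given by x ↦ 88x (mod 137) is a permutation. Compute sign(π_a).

Orbit of 122 under x↦88x: [122, 50, 16, 38, 56, 133, 59]… (length divides ord_137(88)).
The orbit structure of x ↦ 88x mod 137: 9 orbits of sizes [17, 17, 17, 17, 17, 17, 17, 17, 1].
n − c = 137 − 9 = 128; sign = (−1)^128 = +1.
(88|137)_J = +1 (Zolotarev's lemma cross-check).

+1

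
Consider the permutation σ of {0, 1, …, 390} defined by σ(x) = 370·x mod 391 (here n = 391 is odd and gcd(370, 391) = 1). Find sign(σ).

+1

Trace 239: π^k(239) = [239, 64, 220, 72, 52, 81, 254] for k=0..6.
Cycle type of π: 44×8 + 11×2 + 4×4 + 1; total 15 cycles.
With 15 cycles on 391 points, sign = (−1)^{391−15} = +1.
Check: (370/391) = +1 by Zolotarev.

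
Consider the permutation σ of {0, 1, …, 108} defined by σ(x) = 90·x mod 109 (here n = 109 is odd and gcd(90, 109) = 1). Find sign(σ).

Start at x=16: 16 → 23 → 108 → 19 → 75 → 101 → 43 → … (one orbit).
Decompose π into cycles: lengths [36, 36, 36, 1] (4 cycles, including the fixed point 0).
With 4 cycles on 109 points, sign = (−1)^{109−4} = -1.

-1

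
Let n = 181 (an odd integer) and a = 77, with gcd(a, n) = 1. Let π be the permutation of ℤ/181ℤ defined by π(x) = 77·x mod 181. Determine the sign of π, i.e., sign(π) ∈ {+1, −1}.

-1

Orbit of 74 under x↦77x: [74, 87, 2, 154, 93, 102, 71]… (length divides ord_181(77)).
Cycle type of π: 180 + 1; total 2 cycles.
With 2 cycles on 181 points, sign = (−1)^{181−2} = -1.
Via Zolotarev, sign(π_{77}) = (77|181) = -1.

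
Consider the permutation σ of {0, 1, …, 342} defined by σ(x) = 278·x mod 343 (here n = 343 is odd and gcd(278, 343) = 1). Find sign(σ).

Trace 38: π^k(38) = [38, 274, 26, 25, 90, 324, 206] for k=0..6.
Decompose π into cycles: lengths [294, 42, 6, 1] (4 cycles, including the fixed point 0).
343 − 4 = 339 transpositions; sign(π) = (−1)^339 = -1.
Check: (278/343) = -1 by Zolotarev.

-1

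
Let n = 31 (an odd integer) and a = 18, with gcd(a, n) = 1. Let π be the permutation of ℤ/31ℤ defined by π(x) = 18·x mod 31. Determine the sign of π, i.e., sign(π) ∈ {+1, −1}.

Start at x=14: 14 → 4 → 10 → 25 → 16 → 9 → 7 → … (one orbit).
Cycle type of π: 15×2 + 1; total 3 cycles.
Σ(ℓ_i−1) = 31−3 = 28; sign = (−1)^28 = +1.

+1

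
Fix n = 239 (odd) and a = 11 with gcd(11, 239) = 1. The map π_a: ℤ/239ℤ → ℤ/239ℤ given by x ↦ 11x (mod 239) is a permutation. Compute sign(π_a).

+1

Start at x=93: 93 → 67 → 20 → 220 → 30 → 91 → 45 → … (one orbit).
Cycle type of π: 119×2 + 1; total 3 cycles.
3 cycles on 239: each ℓ→(−1)^(ℓ−1), product (−1)^236 = +1.
The Jacobi symbol (11|239) = +1 (Zolotarev) agrees.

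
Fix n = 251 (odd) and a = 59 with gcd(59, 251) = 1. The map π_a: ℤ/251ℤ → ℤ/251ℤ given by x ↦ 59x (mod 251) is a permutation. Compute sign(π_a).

-1

Orbit of 241 under x↦59x: [241, 163, 79, 143, 154, 50, 189]… (length divides ord_251(59)).
The orbit structure of x ↦ 59x mod 251: 2 orbits of sizes [250, 1].
251 − 2 = 249 transpositions; sign(π) = (−1)^249 = -1.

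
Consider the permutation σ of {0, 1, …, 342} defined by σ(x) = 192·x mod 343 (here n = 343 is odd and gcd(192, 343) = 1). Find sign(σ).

-1

Trace 193: π^k(193) = [193, 12, 246, 241, 310, 181, 109] for k=0..6.
4 cycles of lengths [294, 42, 6, 1].
With 4 cycles on 343 points, sign = (−1)^{343−4} = -1.
The Jacobi symbol (192|343) = -1 (Zolotarev) agrees.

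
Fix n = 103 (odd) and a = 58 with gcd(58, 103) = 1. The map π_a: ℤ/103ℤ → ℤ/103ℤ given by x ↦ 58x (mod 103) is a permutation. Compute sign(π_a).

+1

Start at x=36: 36 → 28 → 79 → 50 → 16 → 1 → 58 → … (one orbit).
3 cycles of lengths [51, 51, 1].
With 3 cycles on 103 points, sign = (−1)^{103−3} = +1.
Zolotarev: (58|103) = +1, matching the cycle-count sign.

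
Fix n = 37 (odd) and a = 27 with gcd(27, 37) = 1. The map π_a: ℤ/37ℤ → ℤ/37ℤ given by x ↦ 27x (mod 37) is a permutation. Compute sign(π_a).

Orbit of 1 under x↦27x: [1, 27, 26, 36, 10, 11]… (length divides ord_37(27)).
Decompose π into cycles: lengths [6, 6, 6, 6, 6, 6, 1] (7 cycles, including the fixed point 0).
With 7 cycles on 37 points, sign = (−1)^{37−7} = +1.
(27|37)_J = +1 (Zolotarev's lemma cross-check).

+1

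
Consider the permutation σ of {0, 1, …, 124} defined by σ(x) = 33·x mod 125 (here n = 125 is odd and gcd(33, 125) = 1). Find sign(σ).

Orbit of 122 under x↦33x: [122, 26, 108, 64, 112, 71, 93]… (length divides ord_125(33)).
The orbit structure of x ↦ 33x mod 125: 4 orbits of sizes [100, 20, 4, 1].
125 − 4 = 121 transpositions; sign(π) = (−1)^121 = -1.

-1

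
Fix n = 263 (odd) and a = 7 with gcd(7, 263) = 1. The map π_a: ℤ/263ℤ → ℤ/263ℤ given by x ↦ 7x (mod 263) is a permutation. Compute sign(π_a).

-1

Start at x=236: 236 → 74 → 255 → 207 → 134 → 149 → 254 → … (one orbit).
Cycle lengths of π_7 on ℤ/263ℤ: [262, 1]; 2 cycles in total.
2 cycles on 263: each ℓ→(−1)^(ℓ−1), product (−1)^261 = -1.
The Jacobi symbol (7|263) = -1 (Zolotarev) agrees.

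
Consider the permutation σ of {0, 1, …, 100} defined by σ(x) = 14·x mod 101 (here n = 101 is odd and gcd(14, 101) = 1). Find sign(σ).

Orbit of 6 under x↦14x: [6, 84, 65, 1, 14, 95, 17]… (length divides ord_101(14)).
The orbit structure of x ↦ 14x mod 101: 11 orbits of sizes [10, 10, 10, 10, 10, 10, 10, 10, 10, 10, 1].
n − c = 101 − 11 = 90; sign = (−1)^90 = +1.
Via Zolotarev, sign(π_{14}) = (14|101) = +1.

+1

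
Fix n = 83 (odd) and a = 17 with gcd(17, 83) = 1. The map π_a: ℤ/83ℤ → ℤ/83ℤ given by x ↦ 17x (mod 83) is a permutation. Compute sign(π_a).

+1

Start at x=25: 25 → 10 → 4 → 68 → 77 → 64 → 9 → … (one orbit).
π_17 has 3 disjoint cycles with lengths [41, 41, 1] on {0,…,82}.
Σ(ℓ_i−1) = 83−3 = 80; sign = (−1)^80 = +1.
Check: (17/83) = +1 by Zolotarev.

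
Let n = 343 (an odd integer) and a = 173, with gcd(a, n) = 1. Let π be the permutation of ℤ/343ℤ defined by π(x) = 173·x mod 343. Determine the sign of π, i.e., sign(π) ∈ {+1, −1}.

-1

Orbit of 265 under x↦173x: [265, 226, 339, 337, 334, 158, 237]… (length divides ord_343(173)).
π_173 has 4 disjoint cycles with lengths [294, 42, 6, 1] on {0,…,342}.
With 4 cycles on 343 points, sign = (−1)^{343−4} = -1.
The Jacobi symbol (173|343) = -1 (Zolotarev) agrees.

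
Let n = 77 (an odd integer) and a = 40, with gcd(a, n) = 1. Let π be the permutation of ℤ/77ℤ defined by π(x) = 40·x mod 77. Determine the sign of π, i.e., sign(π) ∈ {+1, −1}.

+1

Start at x=4: 4 → 6 → 9 → 52 → 1 → 40 → 60 → … (one orbit).
π_40 has 5 disjoint cycles with lengths [30, 30, 10, 6, 1] on {0,…,76}.
77 − 5 = 72 transpositions; sign(π) = (−1)^72 = +1.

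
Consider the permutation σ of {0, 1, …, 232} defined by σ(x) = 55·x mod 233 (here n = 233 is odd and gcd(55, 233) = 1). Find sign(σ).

+1

Trace 4: π^k(4) = [4, 220, 217, 52, 64, 25, 210] for k=0..6.
π_55 has 3 disjoint cycles with lengths [116, 116, 1] on {0,…,232}.
3 cycles on 233: each ℓ→(−1)^(ℓ−1), product (−1)^230 = +1.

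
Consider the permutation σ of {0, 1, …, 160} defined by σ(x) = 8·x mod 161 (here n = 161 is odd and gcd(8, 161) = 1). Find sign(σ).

Trace 127: π^k(127) = [127, 50, 78, 141, 1, 8, 64] for k=0..6.
Cycle lengths of π_8 on ℤ/161ℤ: [11, 11, 11, 11, 11, 11, 11, 11, 11, 11, 11, 11, 11, 11, 1, 1, 1, 1, 1, 1, 1]; 21 cycles in total.
With 21 cycles on 161 points, sign = (−1)^{161−21} = +1.
The Jacobi symbol (8|161) = +1 (Zolotarev) agrees.

+1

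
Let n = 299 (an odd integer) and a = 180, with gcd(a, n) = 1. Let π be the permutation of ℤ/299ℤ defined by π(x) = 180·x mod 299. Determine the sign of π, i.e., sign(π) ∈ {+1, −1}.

+1

Orbit of 94 under x↦180x: [94, 176, 285, 171, 282, 229, 257]… (length divides ord_299(180)).
Cycle type of π: 132×2 + 22 + 12 + 1; total 5 cycles.
Σ(ℓ_i−1) = 299−5 = 294; sign = (−1)^294 = +1.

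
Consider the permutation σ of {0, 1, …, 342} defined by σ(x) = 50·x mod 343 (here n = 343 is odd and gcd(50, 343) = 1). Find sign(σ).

+1

Trace 197: π^k(197) = [197, 246, 295, 1, 50, 99, 148] for k=0..6.
Cycle lengths of π_50 on ℤ/343ℤ: [7, 7, 7, 7, 7, 7, 7, 7, 7, 7, 7, 7, 7, 7, 7, 7, 7, 7, 7, 7, 7, 7, 7, 7, 7, 7, 7, 7, 7, 7, 7, 7, 7, 7, 7, 7, 7, 7, 7, 7, 7, 7, 1, 1, 1, 1, 1, 1, 1, 1, 1, 1, 1, 1, 1, 1, 1, 1, 1, 1, 1, 1, 1, 1, 1, 1, 1, 1, 1, 1, 1, 1, 1, 1, 1, 1, 1, 1, 1, 1, 1, 1, 1, 1, 1, 1, 1, 1, 1, 1, 1]; 91 cycles in total.
sign(π) = (−1)^{n − #cycles} = (−1)^{343−91} = (−1)^252 = +1.
The Jacobi symbol (50|343) = +1 (Zolotarev) agrees.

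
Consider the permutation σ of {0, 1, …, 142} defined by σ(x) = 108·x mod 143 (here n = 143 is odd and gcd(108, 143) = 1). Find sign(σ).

+1

Trace 126: π^k(126) = [126, 23, 53, 4, 3, 38, 100] for k=0..6.
The orbit structure of x ↦ 108x mod 143: 9 orbits of sizes [30, 30, 30, 30, 6, 6, 5, 5, 1].
n − c = 143 − 9 = 134; sign = (−1)^134 = +1.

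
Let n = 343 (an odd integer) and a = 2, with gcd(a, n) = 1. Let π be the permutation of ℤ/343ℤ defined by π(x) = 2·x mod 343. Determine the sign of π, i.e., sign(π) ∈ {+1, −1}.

+1

Orbit of 256 under x↦2x: [256, 169, 338, 333, 323, 303, 263]… (length divides ord_343(2)).
The orbit structure of x ↦ 2x mod 343: 7 orbits of sizes [147, 147, 21, 21, 3, 3, 1].
n − c = 343 − 7 = 336; sign = (−1)^336 = +1.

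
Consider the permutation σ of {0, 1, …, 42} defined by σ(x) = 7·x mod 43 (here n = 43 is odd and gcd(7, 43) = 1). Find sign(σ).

-1

Start at x=1: 1 → 7 → 6 → 42 → 36 → 37 → 1 (one orbit).
Cycle type of π: 6×7 + 1; total 8 cycles.
43 − 8 = 35 transpositions; sign(π) = (−1)^35 = -1.
Zolotarev: (7|43) = -1, matching the cycle-count sign.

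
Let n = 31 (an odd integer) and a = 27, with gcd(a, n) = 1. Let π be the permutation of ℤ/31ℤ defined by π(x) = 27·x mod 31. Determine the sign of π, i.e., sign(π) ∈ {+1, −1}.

-1

Trace 29: π^k(29) = [29, 8, 30, 4, 15, 2, 23] for k=0..6.
Cycle lengths of π_27 on ℤ/31ℤ: [10, 10, 10, 1]; 4 cycles in total.
sign(π) = (−1)^{n − #cycles} = (−1)^{31−4} = (−1)^27 = -1.
Zolotarev: (27|31) = -1, matching the cycle-count sign.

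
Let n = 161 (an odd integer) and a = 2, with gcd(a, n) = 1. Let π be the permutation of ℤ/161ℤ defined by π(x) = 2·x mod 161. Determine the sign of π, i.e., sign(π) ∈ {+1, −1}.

+1

Start at x=85: 85 → 9 → 18 → 36 → 72 → 144 → 127 → … (one orbit).
9 cycles of lengths [33, 33, 33, 33, 11, 11, 3, 3, 1].
Σ(ℓ_i−1) = 161−9 = 152; sign = (−1)^152 = +1.
Zolotarev: (2|161) = +1, matching the cycle-count sign.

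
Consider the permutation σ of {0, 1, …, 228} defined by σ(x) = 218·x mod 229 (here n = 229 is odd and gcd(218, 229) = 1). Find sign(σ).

+1

Start at x=104: 104 → 1 → 218 → 121 → 43 → 214 → 165 → … (one orbit).
The orbit structure of x ↦ 218x mod 229: 13 orbits of sizes [19, 19, 19, 19, 19, 19, 19, 19, 19, 19, 19, 19, 1].
n − c = 229 − 13 = 216; sign = (−1)^216 = +1.
Zolotarev: (218|229) = +1, matching the cycle-count sign.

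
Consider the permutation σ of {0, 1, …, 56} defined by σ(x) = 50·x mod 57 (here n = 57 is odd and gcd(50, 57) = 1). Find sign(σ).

+1

Start at x=56: 56 → 7 → 8 → 1 → 50 → 49 → 56 (one orbit).
Decompose π into cycles: lengths [6, 6, 6, 6, 6, 6, 6, 6, 6, 2, 1] (11 cycles, including the fixed point 0).
With 11 cycles on 57 points, sign = (−1)^{57−11} = +1.
Zolotarev: (50|57) = +1, matching the cycle-count sign.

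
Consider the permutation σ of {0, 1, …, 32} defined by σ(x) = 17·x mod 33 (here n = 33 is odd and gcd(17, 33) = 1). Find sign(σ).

+1

Trace 25: π^k(25) = [25, 29, 31, 32, 16, 8, 4] for k=0..6.
5 cycles of lengths [10, 10, 10, 2, 1].
5 cycles on 33: each ℓ→(−1)^(ℓ−1), product (−1)^28 = +1.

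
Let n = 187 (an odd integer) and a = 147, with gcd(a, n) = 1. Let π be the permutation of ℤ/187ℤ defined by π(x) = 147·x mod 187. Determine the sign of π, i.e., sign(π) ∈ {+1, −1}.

-1

Trace 166: π^k(166) = [166, 92, 60, 31, 69, 45, 70] for k=0..6.
Decompose π into cycles: lengths [80, 80, 16, 5, 5, 1] (6 cycles, including the fixed point 0).
Σ(ℓ_i−1) = 187−6 = 181; sign = (−1)^181 = -1.
Check: (147/187) = -1 by Zolotarev.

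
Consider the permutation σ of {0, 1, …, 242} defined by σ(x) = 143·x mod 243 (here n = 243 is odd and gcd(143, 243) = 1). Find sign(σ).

-1

Start at x=199: 199 → 26 → 73 → 233 → 28 → 116 → 64 → … (one orbit).
14 cycles of lengths [54, 54, 54, 18, 18, 18, 6, 6, 6, 2, 2, 2, 2, 1].
n − c = 243 − 14 = 229; sign = (−1)^229 = -1.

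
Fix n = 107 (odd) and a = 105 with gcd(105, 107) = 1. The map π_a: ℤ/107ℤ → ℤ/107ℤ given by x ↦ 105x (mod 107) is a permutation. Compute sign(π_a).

+1

Trace 13: π^k(13) = [13, 81, 52, 3, 101, 12, 83] for k=0..6.
Decompose π into cycles: lengths [53, 53, 1] (3 cycles, including the fixed point 0).
107 − 3 = 104 transpositions; sign(π) = (−1)^104 = +1.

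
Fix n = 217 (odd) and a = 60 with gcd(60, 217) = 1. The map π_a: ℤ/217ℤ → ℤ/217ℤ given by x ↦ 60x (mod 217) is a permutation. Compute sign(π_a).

Trace 29: π^k(29) = [29, 4, 23, 78, 123, 2, 120] for k=0..6.
The orbit structure of x ↦ 60x mod 217: 12 orbits of sizes [30, 30, 30, 30, 30, 30, 10, 10, 10, 3, 3, 1].
12 cycles on 217: each ℓ→(−1)^(ℓ−1), product (−1)^205 = -1.
Check: (60/217) = -1 by Zolotarev.

-1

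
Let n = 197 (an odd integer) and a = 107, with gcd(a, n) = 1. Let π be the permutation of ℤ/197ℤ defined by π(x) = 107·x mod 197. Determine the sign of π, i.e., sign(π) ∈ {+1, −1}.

+1

Orbit of 156 under x↦107x: [156, 144, 42, 160, 178, 134, 154]… (length divides ord_197(107)).
Cycle lengths of π_107 on ℤ/197ℤ: [98, 98, 1]; 3 cycles in total.
sign(π) = (−1)^{n − #cycles} = (−1)^{197−3} = (−1)^194 = +1.
Check: (107/197) = +1 by Zolotarev.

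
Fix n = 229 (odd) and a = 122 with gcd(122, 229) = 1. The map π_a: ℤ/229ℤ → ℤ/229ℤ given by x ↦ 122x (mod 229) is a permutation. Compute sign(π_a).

Orbit of 228 under x↦122x: [228, 107, 1, 122]… (length divides ord_229(122)).
Cycle lengths of π_122 on ℤ/229ℤ: [4, 4, 4, 4, 4, 4, 4, 4, 4, 4, 4, 4, 4, 4, 4, 4, 4, 4, 4, 4, 4, 4, 4, 4, 4, 4, 4, 4, 4, 4, 4, 4, 4, 4, 4, 4, 4, 4, 4, 4, 4, 4, 4, 4, 4, 4, 4, 4, 4, 4, 4, 4, 4, 4, 4, 4, 4, 1]; 58 cycles in total.
Σ(ℓ_i−1) = 229−58 = 171; sign = (−1)^171 = -1.
(122|229)_J = -1 (Zolotarev's lemma cross-check).

-1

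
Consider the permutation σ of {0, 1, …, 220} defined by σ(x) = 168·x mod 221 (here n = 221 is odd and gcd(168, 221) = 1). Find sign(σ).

Orbit of 1 under x↦168x: [1, 168, 157, 77, 118, 155, 183]… (length divides ord_221(168)).
π_168 has 33 disjoint cycles with lengths [8, 8, 8, 8, 8, 8, 8, 8, 8, 8, 8, 8, 8, 8, 8, 8, 8, 8, 8, 8, 8, 8, 8, 8, 8, 8, 2, 2, 2, 2, 2, 2, 1] on {0,…,220}.
Σ(ℓ_i−1) = 221−33 = 188; sign = (−1)^188 = +1.
Zolotarev: (168|221) = +1, matching the cycle-count sign.

+1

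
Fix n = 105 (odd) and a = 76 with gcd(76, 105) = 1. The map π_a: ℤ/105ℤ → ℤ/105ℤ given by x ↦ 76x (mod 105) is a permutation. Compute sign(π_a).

-1

Trace 1: π^k(1) = [1, 76] for k=0..1.
Cycle lengths of π_76 on ℤ/105ℤ: [2, 2, 2, 2, 2, 2, 2, 2, 2, 2, 2, 2, 2, 2, 2, 2, 2, 2, 2, 2, 2, 2, 2, 2, 2, 2, 2, 2, 2, 2, 2, 2, 2, 2, 2, 2, 2, 2, 2, 2, 2, 2, 2, 2, 2, 1, 1, 1, 1, 1, 1, 1, 1, 1, 1, 1, 1, 1, 1, 1]; 60 cycles in total.
n − c = 105 − 60 = 45; sign = (−1)^45 = -1.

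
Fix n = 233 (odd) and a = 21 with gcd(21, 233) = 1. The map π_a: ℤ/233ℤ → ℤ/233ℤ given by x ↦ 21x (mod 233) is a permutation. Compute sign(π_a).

Trace 28: π^k(28) = [28, 122, 232, 212, 25, 59, 74] for k=0..6.
2 cycles of lengths [232, 1].
2 cycles on 233: each ℓ→(−1)^(ℓ−1), product (−1)^231 = -1.

-1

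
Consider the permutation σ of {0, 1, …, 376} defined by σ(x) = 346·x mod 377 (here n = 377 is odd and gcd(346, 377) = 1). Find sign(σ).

+1

Start at x=278: 278 → 53 → 242 → 38 → 330 → 326 → 73 → … (one orbit).
Cycle lengths of π_346 on ℤ/377ℤ: [28, 28, 28, 28, 28, 28, 28, 28, 28, 28, 28, 28, 28, 4, 4, 4, 1]; 17 cycles in total.
377 − 17 = 360 transpositions; sign(π) = (−1)^360 = +1.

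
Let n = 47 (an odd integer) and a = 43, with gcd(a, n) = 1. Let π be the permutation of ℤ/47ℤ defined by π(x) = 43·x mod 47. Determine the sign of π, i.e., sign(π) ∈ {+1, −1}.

-1

Start at x=34: 34 → 5 → 27 → 33 → 9 → 11 → 3 → … (one orbit).
2 cycles of lengths [46, 1].
Σ(ℓ_i−1) = 47−2 = 45; sign = (−1)^45 = -1.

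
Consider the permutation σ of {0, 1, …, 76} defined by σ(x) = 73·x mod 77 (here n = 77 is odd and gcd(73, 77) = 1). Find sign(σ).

+1

Start at x=25: 25 → 54 → 15 → 17 → 9 → 41 → 67 → … (one orbit).
Cycle type of π: 30×2 + 10 + 6 + 1; total 5 cycles.
5 cycles on 77: each ℓ→(−1)^(ℓ−1), product (−1)^72 = +1.
Zolotarev: (73|77) = +1, matching the cycle-count sign.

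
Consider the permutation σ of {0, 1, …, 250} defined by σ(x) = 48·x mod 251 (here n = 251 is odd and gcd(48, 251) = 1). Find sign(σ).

+1

Trace 190: π^k(190) = [190, 84, 16, 15, 218, 173, 21] for k=0..6.
Cycle lengths of π_48 on ℤ/251ℤ: [125, 125, 1]; 3 cycles in total.
n − c = 251 − 3 = 248; sign = (−1)^248 = +1.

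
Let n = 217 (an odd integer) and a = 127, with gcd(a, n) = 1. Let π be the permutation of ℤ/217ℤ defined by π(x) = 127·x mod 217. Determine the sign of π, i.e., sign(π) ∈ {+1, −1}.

-1

Orbit of 22 under x↦127x: [22, 190, 43, 36, 15, 169, 197]… (length divides ord_217(127)).
Cycle lengths of π_127 on ℤ/217ℤ: [30, 30, 30, 30, 30, 30, 30, 1, 1, 1, 1, 1, 1, 1]; 14 cycles in total.
217 − 14 = 203 transpositions; sign(π) = (−1)^203 = -1.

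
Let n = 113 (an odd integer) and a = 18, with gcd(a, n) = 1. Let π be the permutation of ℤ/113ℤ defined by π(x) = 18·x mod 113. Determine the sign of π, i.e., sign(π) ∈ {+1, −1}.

+1

Orbit of 15 under x↦18x: [15, 44, 1, 18, 98, 69, 112]… (length divides ord_113(18)).
Cycle lengths of π_18 on ℤ/113ℤ: [8, 8, 8, 8, 8, 8, 8, 8, 8, 8, 8, 8, 8, 8, 1]; 15 cycles in total.
113 − 15 = 98 transpositions; sign(π) = (−1)^98 = +1.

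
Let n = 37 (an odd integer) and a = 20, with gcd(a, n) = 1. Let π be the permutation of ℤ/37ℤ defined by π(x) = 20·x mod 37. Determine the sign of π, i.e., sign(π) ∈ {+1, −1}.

Start at x=25: 25 → 19 → 10 → 15 → 4 → 6 → 9 → … (one orbit).
Cycle type of π: 36 + 1; total 2 cycles.
sign(π) = (−1)^{n − #cycles} = (−1)^{37−2} = (−1)^35 = -1.
Zolotarev: (20|37) = -1, matching the cycle-count sign.

-1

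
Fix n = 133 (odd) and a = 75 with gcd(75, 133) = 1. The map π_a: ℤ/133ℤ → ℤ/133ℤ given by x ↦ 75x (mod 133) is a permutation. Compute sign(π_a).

+1

Start at x=1: 1 → 75 → 39 → 132 → 58 → 94 → 1 (one orbit).
Cycle lengths of π_75 on ℤ/133ℤ: [6, 6, 6, 6, 6, 6, 6, 6, 6, 6, 6, 6, 6, 6, 6, 6, 6, 6, 6, 2, 2, 2, 2, 2, 2, 2, 2, 2, 1]; 29 cycles in total.
29 cycles on 133: each ℓ→(−1)^(ℓ−1), product (−1)^104 = +1.
Via Zolotarev, sign(π_{75}) = (75|133) = +1.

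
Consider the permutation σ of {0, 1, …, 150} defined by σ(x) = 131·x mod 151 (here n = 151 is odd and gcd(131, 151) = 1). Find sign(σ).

-1

Orbit of 78 under x↦131x: [78, 101, 94, 83, 1, 131, 98]… (length divides ord_151(131)).
4 cycles of lengths [50, 50, 50, 1].
4 cycles on 151: each ℓ→(−1)^(ℓ−1), product (−1)^147 = -1.
Zolotarev: (131|151) = -1, matching the cycle-count sign.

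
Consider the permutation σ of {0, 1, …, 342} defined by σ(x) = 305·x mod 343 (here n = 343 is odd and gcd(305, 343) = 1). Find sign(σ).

+1

Trace 135: π^k(135) = [135, 15, 116, 51, 120, 242, 65] for k=0..6.
Decompose π into cycles: lengths [147, 147, 21, 21, 3, 3, 1] (7 cycles, including the fixed point 0).
343 − 7 = 336 transpositions; sign(π) = (−1)^336 = +1.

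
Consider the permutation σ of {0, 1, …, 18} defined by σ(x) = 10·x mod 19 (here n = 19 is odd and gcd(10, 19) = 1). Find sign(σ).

-1

Orbit of 8 under x↦10x: [8, 4, 2, 1, 10, 5, 12]… (length divides ord_19(10)).
The orbit structure of x ↦ 10x mod 19: 2 orbits of sizes [18, 1].
n − c = 19 − 2 = 17; sign = (−1)^17 = -1.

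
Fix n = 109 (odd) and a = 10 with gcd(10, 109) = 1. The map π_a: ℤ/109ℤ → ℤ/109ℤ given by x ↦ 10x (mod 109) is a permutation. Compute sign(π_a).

-1

Orbit of 86 under x↦10x: [86, 97, 98, 108, 99, 9, 90]… (length divides ord_109(10)).
Decompose π into cycles: lengths [108, 1] (2 cycles, including the fixed point 0).
Σ(ℓ_i−1) = 109−2 = 107; sign = (−1)^107 = -1.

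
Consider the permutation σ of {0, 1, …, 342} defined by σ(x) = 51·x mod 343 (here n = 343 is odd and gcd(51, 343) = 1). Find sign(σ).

+1

Orbit of 58 under x↦51x: [58, 214, 281, 268, 291, 92, 233]… (length divides ord_343(51)).
Decompose π into cycles: lengths [147, 147, 21, 21, 3, 3, 1] (7 cycles, including the fixed point 0).
7 cycles on 343: each ℓ→(−1)^(ℓ−1), product (−1)^336 = +1.
Check: (51/343) = +1 by Zolotarev.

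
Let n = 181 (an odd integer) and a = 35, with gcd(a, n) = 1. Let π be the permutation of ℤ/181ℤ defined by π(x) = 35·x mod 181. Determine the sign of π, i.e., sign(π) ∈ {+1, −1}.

Start at x=150: 150 → 1 → 35 → 139 → 159 → 135 → 19 → … (one orbit).
The orbit structure of x ↦ 35x mod 181: 10 orbits of sizes [20, 20, 20, 20, 20, 20, 20, 20, 20, 1].
181 − 10 = 171 transpositions; sign(π) = (−1)^171 = -1.
(35|181)_J = -1 (Zolotarev's lemma cross-check).

-1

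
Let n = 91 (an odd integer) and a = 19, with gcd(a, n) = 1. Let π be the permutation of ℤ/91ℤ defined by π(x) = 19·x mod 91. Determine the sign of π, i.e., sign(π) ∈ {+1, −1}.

+1

Start at x=80: 80 → 64 → 33 → 81 → 83 → 30 → 24 → … (one orbit).
Decompose π into cycles: lengths [12, 12, 12, 12, 12, 12, 12, 6, 1] (9 cycles, including the fixed point 0).
91 − 9 = 82 transpositions; sign(π) = (−1)^82 = +1.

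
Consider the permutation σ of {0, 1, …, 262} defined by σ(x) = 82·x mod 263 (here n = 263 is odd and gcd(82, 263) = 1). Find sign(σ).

Trace 117: π^k(117) = [117, 126, 75, 101, 129, 58, 22] for k=0..6.
π_82 has 2 disjoint cycles with lengths [262, 1] on {0,…,262}.
sign(π) = (−1)^{n − #cycles} = (−1)^{263−2} = (−1)^261 = -1.
The Jacobi symbol (82|263) = -1 (Zolotarev) agrees.

-1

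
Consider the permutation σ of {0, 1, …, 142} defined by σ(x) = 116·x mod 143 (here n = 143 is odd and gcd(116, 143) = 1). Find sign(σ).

Start at x=92: 92 → 90 → 1 → 116 → 14 → 51 → 53 → … (one orbit).
π_116 has 20 disjoint cycles with lengths [10, 10, 10, 10, 10, 10, 10, 10, 10, 10, 10, 10, 10, 2, 2, 2, 2, 2, 2, 1] on {0,…,142}.
sign(π) = (−1)^{n − #cycles} = (−1)^{143−20} = (−1)^123 = -1.
Check: (116/143) = -1 by Zolotarev.

-1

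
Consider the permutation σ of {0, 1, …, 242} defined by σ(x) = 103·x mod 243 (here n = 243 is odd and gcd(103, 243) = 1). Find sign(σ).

+1

Orbit of 160 under x↦103x: [160, 199, 85, 7, 235, 148, 178]… (length divides ord_243(103)).
Cycle lengths of π_103 on ℤ/243ℤ: [81, 81, 27, 27, 9, 9, 3, 3, 1, 1, 1]; 11 cycles in total.
n − c = 243 − 11 = 232; sign = (−1)^232 = +1.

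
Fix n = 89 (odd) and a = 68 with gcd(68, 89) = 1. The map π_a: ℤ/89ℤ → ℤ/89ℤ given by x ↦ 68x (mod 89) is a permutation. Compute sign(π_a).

Orbit of 34 under x↦68x: [34, 87, 42, 8, 10, 57, 49]… (length divides ord_89(68)).
Cycle lengths of π_68 on ℤ/89ℤ: [44, 44, 1]; 3 cycles in total.
n − c = 89 − 3 = 86; sign = (−1)^86 = +1.
The Jacobi symbol (68|89) = +1 (Zolotarev) agrees.

+1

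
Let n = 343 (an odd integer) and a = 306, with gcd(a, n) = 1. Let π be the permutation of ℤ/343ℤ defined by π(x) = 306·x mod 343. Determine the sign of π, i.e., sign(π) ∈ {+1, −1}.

-1

Trace 300: π^k(300) = [300, 219, 129, 29, 299, 256, 132] for k=0..6.
The orbit structure of x ↦ 306x mod 343: 4 orbits of sizes [294, 42, 6, 1].
Σ(ℓ_i−1) = 343−4 = 339; sign = (−1)^339 = -1.
The Jacobi symbol (306|343) = -1 (Zolotarev) agrees.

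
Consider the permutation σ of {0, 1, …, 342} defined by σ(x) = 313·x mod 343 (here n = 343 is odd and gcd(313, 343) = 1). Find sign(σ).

-1

Start at x=177: 177 → 178 → 148 → 19 → 116 → 293 → 128 → … (one orbit).
16 cycles of lengths [42, 42, 42, 42, 42, 42, 42, 6, 6, 6, 6, 6, 6, 6, 6, 1].
Σ(ℓ_i−1) = 343−16 = 327; sign = (−1)^327 = -1.
Via Zolotarev, sign(π_{313}) = (313|343) = -1.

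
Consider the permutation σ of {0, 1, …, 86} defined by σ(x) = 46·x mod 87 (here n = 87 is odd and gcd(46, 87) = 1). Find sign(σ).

-1

Orbit of 70 under x↦46x: [70, 1, 46, 28]… (length divides ord_87(46)).
Cycle type of π: 4×21 + 1×3; total 24 cycles.
n − c = 87 − 24 = 63; sign = (−1)^63 = -1.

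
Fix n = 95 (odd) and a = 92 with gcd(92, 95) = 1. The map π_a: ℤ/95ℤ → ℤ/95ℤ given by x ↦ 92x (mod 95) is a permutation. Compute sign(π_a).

-1

Trace 92: π^k(92) = [92, 9, 68, 81, 42, 64, 93] for k=0..6.
π_92 has 6 disjoint cycles with lengths [36, 36, 9, 9, 4, 1] on {0,…,94}.
95 − 6 = 89 transpositions; sign(π) = (−1)^89 = -1.
Zolotarev: (92|95) = -1, matching the cycle-count sign.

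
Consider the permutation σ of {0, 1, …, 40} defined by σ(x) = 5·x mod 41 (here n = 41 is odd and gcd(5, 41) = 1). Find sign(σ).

+1

Orbit of 32 under x↦5x: [32, 37, 21, 23, 33, 1, 5]… (length divides ord_41(5)).
Cycle type of π: 20×2 + 1; total 3 cycles.
41 − 3 = 38 transpositions; sign(π) = (−1)^38 = +1.
Via Zolotarev, sign(π_{5}) = (5|41) = +1.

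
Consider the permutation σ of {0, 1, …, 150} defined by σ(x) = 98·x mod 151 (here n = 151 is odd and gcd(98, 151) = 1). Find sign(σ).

Start at x=123: 123 → 125 → 19 → 50 → 68 → 20 → 148 → … (one orbit).
7 cycles of lengths [25, 25, 25, 25, 25, 25, 1].
151 − 7 = 144 transpositions; sign(π) = (−1)^144 = +1.
The Jacobi symbol (98|151) = +1 (Zolotarev) agrees.

+1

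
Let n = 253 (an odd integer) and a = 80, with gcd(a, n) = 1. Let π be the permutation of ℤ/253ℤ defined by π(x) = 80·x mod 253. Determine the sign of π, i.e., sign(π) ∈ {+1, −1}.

Start at x=246: 246 → 199 → 234 → 251 → 93 → 103 → 144 → … (one orbit).
Cycle type of π: 110×2 + 22 + 5×2 + 1; total 6 cycles.
With 6 cycles on 253 points, sign = (−1)^{253−6} = -1.
Via Zolotarev, sign(π_{80}) = (80|253) = -1.

-1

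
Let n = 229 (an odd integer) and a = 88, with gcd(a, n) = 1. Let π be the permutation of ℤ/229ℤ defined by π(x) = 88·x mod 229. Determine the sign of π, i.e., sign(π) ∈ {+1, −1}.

-1

Trace 30: π^k(30) = [30, 121, 114, 185, 21, 16, 34] for k=0..6.
Cycle lengths of π_88 on ℤ/229ℤ: [76, 76, 76, 1]; 4 cycles in total.
Σ(ℓ_i−1) = 229−4 = 225; sign = (−1)^225 = -1.
Zolotarev: (88|229) = -1, matching the cycle-count sign.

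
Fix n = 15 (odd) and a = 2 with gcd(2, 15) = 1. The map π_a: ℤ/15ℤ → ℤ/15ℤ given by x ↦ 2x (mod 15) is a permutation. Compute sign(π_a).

+1

Trace 2: π^k(2) = [2, 4, 8, 1] for k=0..3.
π_2 has 5 disjoint cycles with lengths [4, 4, 4, 2, 1] on {0,…,14}.
15 − 5 = 10 transpositions; sign(π) = (−1)^10 = +1.
The Jacobi symbol (2|15) = +1 (Zolotarev) agrees.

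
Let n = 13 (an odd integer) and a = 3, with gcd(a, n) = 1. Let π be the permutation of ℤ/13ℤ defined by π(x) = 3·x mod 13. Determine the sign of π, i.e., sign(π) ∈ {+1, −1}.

Orbit of 1 under x↦3x: [1, 3, 9]… (length divides ord_13(3)).
The orbit structure of x ↦ 3x mod 13: 5 orbits of sizes [3, 3, 3, 3, 1].
sign(π) = (−1)^{n − #cycles} = (−1)^{13−5} = (−1)^8 = +1.
Zolotarev: (3|13) = +1, matching the cycle-count sign.

+1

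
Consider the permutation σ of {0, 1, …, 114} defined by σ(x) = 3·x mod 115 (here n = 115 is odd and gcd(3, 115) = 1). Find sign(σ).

Trace 48: π^k(48) = [48, 29, 87, 31, 93, 49, 32] for k=0..6.
π_3 has 6 disjoint cycles with lengths [44, 44, 11, 11, 4, 1] on {0,…,114}.
n − c = 115 − 6 = 109; sign = (−1)^109 = -1.
Check: (3/115) = -1 by Zolotarev.

-1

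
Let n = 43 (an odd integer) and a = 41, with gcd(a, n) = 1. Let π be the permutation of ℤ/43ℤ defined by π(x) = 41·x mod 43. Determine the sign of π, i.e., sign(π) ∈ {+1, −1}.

Orbit of 16 under x↦41x: [16, 11, 21, 1, 41, 4, 35]… (length divides ord_43(41)).
The orbit structure of x ↦ 41x mod 43: 7 orbits of sizes [7, 7, 7, 7, 7, 7, 1].
Σ(ℓ_i−1) = 43−7 = 36; sign = (−1)^36 = +1.
Via Zolotarev, sign(π_{41}) = (41|43) = +1.

+1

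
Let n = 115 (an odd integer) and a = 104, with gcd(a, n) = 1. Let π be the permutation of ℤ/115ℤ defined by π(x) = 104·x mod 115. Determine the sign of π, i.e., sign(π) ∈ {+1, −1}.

Start at x=49: 49 → 36 → 64 → 101 → 39 → 31 → 4 → … (one orbit).
The orbit structure of x ↦ 104x mod 115: 9 orbits of sizes [22, 22, 22, 22, 11, 11, 2, 2, 1].
With 9 cycles on 115 points, sign = (−1)^{115−9} = +1.
Via Zolotarev, sign(π_{104}) = (104|115) = +1.

+1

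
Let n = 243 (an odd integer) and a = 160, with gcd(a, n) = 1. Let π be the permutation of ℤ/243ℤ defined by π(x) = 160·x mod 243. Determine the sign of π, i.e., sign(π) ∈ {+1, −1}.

+1

Start at x=139: 139 → 127 → 151 → 103 → 199 → 7 → 148 → … (one orbit).
Cycle lengths of π_160 on ℤ/243ℤ: [81, 81, 27, 27, 9, 9, 3, 3, 1, 1, 1]; 11 cycles in total.
sign(π) = (−1)^{n − #cycles} = (−1)^{243−11} = (−1)^232 = +1.
Check: (160/243) = +1 by Zolotarev.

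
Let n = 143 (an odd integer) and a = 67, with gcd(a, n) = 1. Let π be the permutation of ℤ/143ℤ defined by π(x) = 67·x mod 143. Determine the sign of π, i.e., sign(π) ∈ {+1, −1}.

Start at x=12: 12 → 89 → 100 → 122 → 23 → 111 → 1 → … (one orbit).
π_67 has 22 disjoint cycles with lengths [12, 12, 12, 12, 12, 12, 12, 12, 12, 12, 12, 1, 1, 1, 1, 1, 1, 1, 1, 1, 1, 1] on {0,…,142}.
n − c = 143 − 22 = 121; sign = (−1)^121 = -1.
Check: (67/143) = -1 by Zolotarev.

-1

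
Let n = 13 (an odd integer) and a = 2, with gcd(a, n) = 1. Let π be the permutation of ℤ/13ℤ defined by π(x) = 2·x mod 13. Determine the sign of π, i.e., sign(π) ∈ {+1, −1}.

-1

Orbit of 5 under x↦2x: [5, 10, 7, 1, 2, 4, 8]… (length divides ord_13(2)).
π_2 has 2 disjoint cycles with lengths [12, 1] on {0,…,12}.
n − c = 13 − 2 = 11; sign = (−1)^11 = -1.
(2|13)_J = -1 (Zolotarev's lemma cross-check).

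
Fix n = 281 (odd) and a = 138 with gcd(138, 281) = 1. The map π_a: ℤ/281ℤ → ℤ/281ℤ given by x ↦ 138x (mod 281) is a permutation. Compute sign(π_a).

Trace 228: π^k(228) = [228, 273, 20, 231, 125, 109, 149] for k=0..6.
π_138 has 3 disjoint cycles with lengths [140, 140, 1] on {0,…,280}.
Σ(ℓ_i−1) = 281−3 = 278; sign = (−1)^278 = +1.

+1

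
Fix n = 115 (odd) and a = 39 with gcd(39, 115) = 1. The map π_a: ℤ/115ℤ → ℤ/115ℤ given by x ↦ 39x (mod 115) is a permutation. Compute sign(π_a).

+1

Trace 39: π^k(39) = [39, 26, 94, 101, 29, 96, 64] for k=0..6.
9 cycles of lengths [22, 22, 22, 22, 11, 11, 2, 2, 1].
115 − 9 = 106 transpositions; sign(π) = (−1)^106 = +1.
Check: (39/115) = +1 by Zolotarev.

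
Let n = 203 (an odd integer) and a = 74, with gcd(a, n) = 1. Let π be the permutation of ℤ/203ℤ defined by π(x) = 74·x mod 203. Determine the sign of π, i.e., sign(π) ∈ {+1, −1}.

Start at x=74: 74 → 198 → 36 → 25 → 23 → 78 → 88 → … (one orbit).
π_74 has 15 disjoint cycles with lengths [21, 21, 21, 21, 21, 21, 21, 21, 7, 7, 7, 7, 3, 3, 1] on {0,…,202}.
Σ(ℓ_i−1) = 203−15 = 188; sign = (−1)^188 = +1.
(74|203)_J = +1 (Zolotarev's lemma cross-check).

+1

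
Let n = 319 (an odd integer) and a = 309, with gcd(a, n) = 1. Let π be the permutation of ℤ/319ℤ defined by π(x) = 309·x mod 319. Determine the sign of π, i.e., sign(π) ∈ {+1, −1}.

Start at x=45: 45 → 188 → 34 → 298 → 210 → 133 → 265 → … (one orbit).
The orbit structure of x ↦ 309x mod 319: 22 orbits of sizes [28, 28, 28, 28, 28, 28, 28, 28, 28, 28, 28, 1, 1, 1, 1, 1, 1, 1, 1, 1, 1, 1].
sign(π) = (−1)^{n − #cycles} = (−1)^{319−22} = (−1)^297 = -1.
The Jacobi symbol (309|319) = -1 (Zolotarev) agrees.

-1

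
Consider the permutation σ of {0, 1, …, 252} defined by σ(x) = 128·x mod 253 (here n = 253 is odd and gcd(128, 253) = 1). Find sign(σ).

-1

Start at x=146: 146 → 219 → 202 → 50 → 75 → 239 → 232 → … (one orbit).
The orbit structure of x ↦ 128x mod 253: 6 orbits of sizes [110, 110, 11, 11, 10, 1].
sign(π) = (−1)^{n − #cycles} = (−1)^{253−6} = (−1)^247 = -1.
Via Zolotarev, sign(π_{128}) = (128|253) = -1.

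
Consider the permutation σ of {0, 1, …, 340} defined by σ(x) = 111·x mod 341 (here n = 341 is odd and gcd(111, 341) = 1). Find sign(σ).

+1

Orbit of 78 under x↦111x: [78, 133, 100, 188, 67, 276, 287]… (length divides ord_341(111)).
The orbit structure of x ↦ 111x mod 341: 33 orbits of sizes [15, 15, 15, 15, 15, 15, 15, 15, 15, 15, 15, 15, 15, 15, 15, 15, 15, 15, 15, 15, 15, 15, 1, 1, 1, 1, 1, 1, 1, 1, 1, 1, 1].
With 33 cycles on 341 points, sign = (−1)^{341−33} = +1.
(111|341)_J = +1 (Zolotarev's lemma cross-check).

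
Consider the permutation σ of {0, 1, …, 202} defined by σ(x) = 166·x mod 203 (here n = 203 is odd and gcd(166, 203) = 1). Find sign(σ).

Orbit of 143 under x↦166x: [143, 190, 75, 67, 160, 170, 3]… (length divides ord_203(166)).
Cycle lengths of π_166 on ℤ/203ℤ: [84, 84, 28, 6, 1]; 5 cycles in total.
Σ(ℓ_i−1) = 203−5 = 198; sign = (−1)^198 = +1.
(166|203)_J = +1 (Zolotarev's lemma cross-check).

+1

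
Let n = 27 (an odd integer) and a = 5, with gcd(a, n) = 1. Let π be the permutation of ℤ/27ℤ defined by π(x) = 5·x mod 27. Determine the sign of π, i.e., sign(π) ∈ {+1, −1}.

-1

Trace 16: π^k(16) = [16, 26, 22, 2, 10, 23, 7] for k=0..6.
4 cycles of lengths [18, 6, 2, 1].
Σ(ℓ_i−1) = 27−4 = 23; sign = (−1)^23 = -1.
Via Zolotarev, sign(π_{5}) = (5|27) = -1.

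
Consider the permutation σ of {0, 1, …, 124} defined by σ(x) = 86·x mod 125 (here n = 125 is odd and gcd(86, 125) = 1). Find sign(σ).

+1

Orbit of 11 under x↦86x: [11, 71, 106, 116, 101, 61, 121]… (length divides ord_125(86)).
Cycle type of π: 25×4 + 5×4 + 1×5; total 13 cycles.
Σ(ℓ_i−1) = 125−13 = 112; sign = (−1)^112 = +1.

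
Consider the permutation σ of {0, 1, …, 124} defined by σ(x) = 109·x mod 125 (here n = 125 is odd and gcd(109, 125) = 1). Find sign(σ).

+1

Start at x=16: 16 → 119 → 96 → 89 → 76 → 34 → 81 → … (one orbit).
Cycle lengths of π_109 on ℤ/125ℤ: [50, 50, 10, 10, 2, 2, 1]; 7 cycles in total.
n − c = 125 − 7 = 118; sign = (−1)^118 = +1.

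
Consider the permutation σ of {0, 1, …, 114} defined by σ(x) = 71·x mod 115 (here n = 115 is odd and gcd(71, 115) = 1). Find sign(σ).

Start at x=1: 1 → 71 → 96 → 31 → 16 → 101 → 41 → … (one orbit).
Cycle type of π: 11×10 + 1×5; total 15 cycles.
115 − 15 = 100 transpositions; sign(π) = (−1)^100 = +1.

+1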